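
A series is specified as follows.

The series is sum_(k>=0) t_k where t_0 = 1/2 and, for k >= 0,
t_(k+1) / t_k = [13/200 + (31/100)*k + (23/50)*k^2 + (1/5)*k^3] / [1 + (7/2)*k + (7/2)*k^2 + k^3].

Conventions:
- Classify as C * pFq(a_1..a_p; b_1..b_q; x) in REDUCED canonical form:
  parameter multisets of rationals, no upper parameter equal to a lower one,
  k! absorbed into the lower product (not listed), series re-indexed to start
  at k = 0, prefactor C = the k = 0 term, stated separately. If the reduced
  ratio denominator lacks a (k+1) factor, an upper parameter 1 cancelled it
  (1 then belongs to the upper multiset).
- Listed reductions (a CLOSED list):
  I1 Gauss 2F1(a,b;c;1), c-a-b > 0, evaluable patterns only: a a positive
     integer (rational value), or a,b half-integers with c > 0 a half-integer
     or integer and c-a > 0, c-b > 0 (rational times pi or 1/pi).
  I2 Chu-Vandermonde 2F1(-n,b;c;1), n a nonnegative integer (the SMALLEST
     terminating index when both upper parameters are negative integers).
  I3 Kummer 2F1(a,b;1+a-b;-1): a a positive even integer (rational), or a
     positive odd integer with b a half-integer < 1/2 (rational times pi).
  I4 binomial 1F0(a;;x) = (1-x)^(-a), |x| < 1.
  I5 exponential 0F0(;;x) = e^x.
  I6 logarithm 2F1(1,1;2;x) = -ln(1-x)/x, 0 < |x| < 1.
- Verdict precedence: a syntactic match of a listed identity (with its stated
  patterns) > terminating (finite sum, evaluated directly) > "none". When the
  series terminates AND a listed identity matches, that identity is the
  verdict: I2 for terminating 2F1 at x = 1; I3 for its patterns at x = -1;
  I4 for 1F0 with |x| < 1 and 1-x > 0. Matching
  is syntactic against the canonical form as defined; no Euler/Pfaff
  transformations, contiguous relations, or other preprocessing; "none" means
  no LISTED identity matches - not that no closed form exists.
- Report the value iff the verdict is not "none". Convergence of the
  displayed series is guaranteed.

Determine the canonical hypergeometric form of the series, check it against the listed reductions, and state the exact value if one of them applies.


Canonical form: C = 1/2 times 2F1 with upper {1/2, 13/10}, lower {2}, x = 1/5. Verdict: none - this 2F1 at x = 1/5 matches no listed pattern, and upper {1/2, 13/10} holds no stopper.

Structural cue: x = (1/5) and roots of the ratio polynomials (prefactor 1/2) are the negated parameters.
Consecutive-term ratio: r(k) = (1/5) * (k+1/2) (k+13/10) / [(k+2) (k+1)] - rational in k. x = (1/5); t_0 = 1/2; negate the roots.


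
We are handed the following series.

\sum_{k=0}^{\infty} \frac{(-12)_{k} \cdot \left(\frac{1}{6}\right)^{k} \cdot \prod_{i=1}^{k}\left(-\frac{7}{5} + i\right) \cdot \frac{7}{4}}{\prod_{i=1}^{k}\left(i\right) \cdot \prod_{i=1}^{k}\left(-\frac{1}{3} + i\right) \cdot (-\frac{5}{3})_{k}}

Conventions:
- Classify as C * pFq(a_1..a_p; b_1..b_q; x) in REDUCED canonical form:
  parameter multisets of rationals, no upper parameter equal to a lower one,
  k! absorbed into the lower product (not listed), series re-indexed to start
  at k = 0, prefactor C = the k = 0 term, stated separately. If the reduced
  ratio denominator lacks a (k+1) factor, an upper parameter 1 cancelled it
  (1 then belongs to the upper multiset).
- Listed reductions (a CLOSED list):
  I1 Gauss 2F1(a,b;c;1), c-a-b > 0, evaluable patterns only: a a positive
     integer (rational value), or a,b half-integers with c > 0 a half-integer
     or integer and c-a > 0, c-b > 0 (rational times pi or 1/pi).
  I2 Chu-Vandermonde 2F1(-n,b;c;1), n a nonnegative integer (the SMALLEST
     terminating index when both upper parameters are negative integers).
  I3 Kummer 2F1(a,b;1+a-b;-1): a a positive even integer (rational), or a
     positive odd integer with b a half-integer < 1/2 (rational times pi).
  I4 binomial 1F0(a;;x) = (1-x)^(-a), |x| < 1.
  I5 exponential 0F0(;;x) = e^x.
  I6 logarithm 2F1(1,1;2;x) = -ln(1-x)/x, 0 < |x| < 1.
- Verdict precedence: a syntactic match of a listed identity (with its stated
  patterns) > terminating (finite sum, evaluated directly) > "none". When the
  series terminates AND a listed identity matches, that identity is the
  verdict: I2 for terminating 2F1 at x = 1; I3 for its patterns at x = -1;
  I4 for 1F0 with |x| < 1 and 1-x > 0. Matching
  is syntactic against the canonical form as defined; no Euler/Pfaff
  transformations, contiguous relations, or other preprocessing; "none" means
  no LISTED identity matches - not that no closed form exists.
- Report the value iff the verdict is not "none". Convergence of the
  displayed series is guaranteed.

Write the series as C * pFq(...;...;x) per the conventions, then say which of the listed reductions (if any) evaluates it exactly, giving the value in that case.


Canonical form: C = \frac{7}{4} times 2F2 with upper {-12, -\frac{2}{5}}, lower {-\frac{5}{3}, \frac{2}{3}}, x = \frac{1}{6}. Verdict: terminating - upper parameter -12 makes this a finite sum (last index 12), evaluated exactly. Exact value: \frac{127914761863399341789270871}{340130560000000000000000000}.

First insight: from the first term \frac{7}{4}: the product of the first k integers (C = 7/4, x = 1/6) is k!.
Ratio: r(k) = \frac{1}{6} * (k-12) (k-\frac{2}{5}) / [(k-\frac{5}{3}) (k+\frac{2}{3}) (k+1)] - poly over poly, x = \frac{1}{6} from leading terms; C = \frac{7}{4} at k = 0.


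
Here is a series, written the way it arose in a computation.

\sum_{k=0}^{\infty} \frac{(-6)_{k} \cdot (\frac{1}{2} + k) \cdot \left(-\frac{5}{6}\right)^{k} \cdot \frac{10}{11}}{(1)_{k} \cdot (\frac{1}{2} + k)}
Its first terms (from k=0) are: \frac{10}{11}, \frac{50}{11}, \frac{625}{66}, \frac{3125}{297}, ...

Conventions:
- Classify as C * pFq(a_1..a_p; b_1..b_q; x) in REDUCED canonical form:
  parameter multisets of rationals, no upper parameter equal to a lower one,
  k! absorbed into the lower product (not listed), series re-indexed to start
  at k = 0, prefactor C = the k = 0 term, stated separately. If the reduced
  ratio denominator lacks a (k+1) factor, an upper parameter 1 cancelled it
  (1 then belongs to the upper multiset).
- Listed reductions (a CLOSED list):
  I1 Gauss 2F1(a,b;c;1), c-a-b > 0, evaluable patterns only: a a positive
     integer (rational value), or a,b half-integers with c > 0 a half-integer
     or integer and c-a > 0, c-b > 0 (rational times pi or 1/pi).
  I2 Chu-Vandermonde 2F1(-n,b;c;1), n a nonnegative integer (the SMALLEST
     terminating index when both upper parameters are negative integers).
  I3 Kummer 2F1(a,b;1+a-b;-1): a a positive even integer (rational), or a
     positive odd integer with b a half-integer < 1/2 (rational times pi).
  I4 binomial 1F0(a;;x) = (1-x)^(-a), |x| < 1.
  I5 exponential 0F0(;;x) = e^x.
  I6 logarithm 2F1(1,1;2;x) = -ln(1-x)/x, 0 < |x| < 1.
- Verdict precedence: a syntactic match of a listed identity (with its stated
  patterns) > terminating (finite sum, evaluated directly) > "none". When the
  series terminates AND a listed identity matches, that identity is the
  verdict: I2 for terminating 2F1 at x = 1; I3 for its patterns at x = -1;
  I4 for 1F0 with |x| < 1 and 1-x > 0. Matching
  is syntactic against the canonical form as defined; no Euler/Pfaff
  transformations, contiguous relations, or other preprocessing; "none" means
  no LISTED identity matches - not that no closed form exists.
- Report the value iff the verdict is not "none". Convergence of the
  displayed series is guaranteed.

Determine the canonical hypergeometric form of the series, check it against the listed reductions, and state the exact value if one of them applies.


This is \frac{10}{11} * 1F0(-6; -; -\frac{5}{6}) in reduced canonical form. Verdict (x = -\frac{5}{6}): the binomial series (I4) applies (the 1F0 binomial series: exponent 6, x = -\frac{5}{6}). Exact value: \frac{805255}{23328}.

First insight: t_0 = \frac{10}{11} here, and the factor k + 1/2 cancels (top and bottom), leaving prefactor 10/11.
Consecutive-term ratio: r(k) = -\frac{5}{6} * (k-6) / [(k+1)] - rational in k, leading ratio -\frac{5}{6}; with t_0 = \frac{10}{11}, classification follows.


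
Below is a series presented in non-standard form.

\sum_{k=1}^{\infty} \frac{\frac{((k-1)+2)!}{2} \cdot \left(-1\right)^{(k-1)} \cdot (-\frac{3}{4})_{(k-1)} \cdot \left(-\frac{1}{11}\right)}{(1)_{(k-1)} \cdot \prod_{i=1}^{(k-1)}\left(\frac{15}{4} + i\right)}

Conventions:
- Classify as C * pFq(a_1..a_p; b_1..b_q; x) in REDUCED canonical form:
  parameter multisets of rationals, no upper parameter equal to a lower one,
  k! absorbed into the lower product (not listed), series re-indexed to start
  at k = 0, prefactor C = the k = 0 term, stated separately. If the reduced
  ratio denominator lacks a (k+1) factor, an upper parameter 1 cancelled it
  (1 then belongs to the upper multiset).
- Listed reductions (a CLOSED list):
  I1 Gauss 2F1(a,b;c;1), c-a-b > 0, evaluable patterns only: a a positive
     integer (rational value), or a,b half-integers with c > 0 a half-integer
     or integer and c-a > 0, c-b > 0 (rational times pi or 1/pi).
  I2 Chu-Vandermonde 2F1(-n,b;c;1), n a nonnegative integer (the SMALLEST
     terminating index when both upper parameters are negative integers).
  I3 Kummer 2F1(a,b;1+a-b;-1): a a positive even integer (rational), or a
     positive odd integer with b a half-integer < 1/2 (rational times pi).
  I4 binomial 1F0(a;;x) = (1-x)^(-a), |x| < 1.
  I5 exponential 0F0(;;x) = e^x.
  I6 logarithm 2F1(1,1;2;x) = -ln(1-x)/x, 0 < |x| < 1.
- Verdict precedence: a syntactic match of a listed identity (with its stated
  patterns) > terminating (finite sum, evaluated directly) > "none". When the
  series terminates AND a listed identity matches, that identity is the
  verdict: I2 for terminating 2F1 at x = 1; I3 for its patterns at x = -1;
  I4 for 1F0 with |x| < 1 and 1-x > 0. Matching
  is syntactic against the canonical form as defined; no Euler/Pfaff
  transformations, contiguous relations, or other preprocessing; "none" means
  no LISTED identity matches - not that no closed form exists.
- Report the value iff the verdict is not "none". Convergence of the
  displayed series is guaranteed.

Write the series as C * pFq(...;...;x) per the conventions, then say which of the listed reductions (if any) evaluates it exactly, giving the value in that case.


The series (x = -1) is 2F1: upper {-\frac{3}{4}, 3}, lower {\frac{19}{4}}, prefactor -\frac{1}{11}. Verdict: none. A 2F1 with upper {-\frac{3}{4}, 3} fits none of I1-I6 at x = -1; the sum runs forever.

Key observation: with t_0 = -\frac{1}{11}, (1)_k (C = -1/11, x = -1) is k! itself.
Consecutive-term ratio: r(k) = -1 * (k-\frac{3}{4}) (k+3) / [(k+\frac{19}{4}) (k+1)] - rational in k. x = -1; t_0 = -\frac{1}{11}; negate the roots.


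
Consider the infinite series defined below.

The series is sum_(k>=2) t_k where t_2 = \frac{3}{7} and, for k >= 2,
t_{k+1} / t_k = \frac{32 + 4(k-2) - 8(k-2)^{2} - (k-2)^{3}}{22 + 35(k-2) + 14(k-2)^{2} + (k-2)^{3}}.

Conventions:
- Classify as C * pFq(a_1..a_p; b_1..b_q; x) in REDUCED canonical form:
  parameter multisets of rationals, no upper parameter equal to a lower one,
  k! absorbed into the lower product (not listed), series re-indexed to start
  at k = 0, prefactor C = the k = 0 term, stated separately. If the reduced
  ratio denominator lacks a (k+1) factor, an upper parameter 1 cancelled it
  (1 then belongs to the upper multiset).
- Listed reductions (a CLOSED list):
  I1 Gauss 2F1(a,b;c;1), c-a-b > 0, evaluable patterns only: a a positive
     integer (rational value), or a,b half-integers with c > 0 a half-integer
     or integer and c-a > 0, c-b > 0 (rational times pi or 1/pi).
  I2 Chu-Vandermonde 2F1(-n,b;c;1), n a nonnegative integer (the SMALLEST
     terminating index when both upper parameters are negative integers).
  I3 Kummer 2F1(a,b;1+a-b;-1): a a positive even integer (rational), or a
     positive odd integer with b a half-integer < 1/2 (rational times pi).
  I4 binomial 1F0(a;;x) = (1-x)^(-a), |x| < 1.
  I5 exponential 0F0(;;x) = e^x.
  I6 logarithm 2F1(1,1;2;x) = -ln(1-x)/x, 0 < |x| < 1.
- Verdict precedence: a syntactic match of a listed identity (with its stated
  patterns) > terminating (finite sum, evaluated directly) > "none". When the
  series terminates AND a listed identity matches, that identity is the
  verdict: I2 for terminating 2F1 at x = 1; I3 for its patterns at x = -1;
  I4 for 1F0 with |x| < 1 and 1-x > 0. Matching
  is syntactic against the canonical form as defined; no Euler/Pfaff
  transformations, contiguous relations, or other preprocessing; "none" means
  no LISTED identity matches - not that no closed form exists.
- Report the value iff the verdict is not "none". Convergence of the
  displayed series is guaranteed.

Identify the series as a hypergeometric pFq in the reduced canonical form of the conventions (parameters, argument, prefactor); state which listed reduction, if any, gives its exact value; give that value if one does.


x = -1 here; the reduced form reads 2F1, upper {-2, 8}, lower {11}, C = \frac{3}{7}. Verdict: this is Kummer (I3) (x = -1; c = 11 equals 1+a-b for upper {-2, 8}: listed pattern). Sum: \frac{9}{7}.

Key step: x = -1 and the parameter 2 appears in both the upper and lower lists and cancels.
Step ratio: r(k) = -1 * (k-2) (k+8) / [(k+11) (k+1)] - rational; roots negated = parameters, x = -1, C = \frac{3}{7}.


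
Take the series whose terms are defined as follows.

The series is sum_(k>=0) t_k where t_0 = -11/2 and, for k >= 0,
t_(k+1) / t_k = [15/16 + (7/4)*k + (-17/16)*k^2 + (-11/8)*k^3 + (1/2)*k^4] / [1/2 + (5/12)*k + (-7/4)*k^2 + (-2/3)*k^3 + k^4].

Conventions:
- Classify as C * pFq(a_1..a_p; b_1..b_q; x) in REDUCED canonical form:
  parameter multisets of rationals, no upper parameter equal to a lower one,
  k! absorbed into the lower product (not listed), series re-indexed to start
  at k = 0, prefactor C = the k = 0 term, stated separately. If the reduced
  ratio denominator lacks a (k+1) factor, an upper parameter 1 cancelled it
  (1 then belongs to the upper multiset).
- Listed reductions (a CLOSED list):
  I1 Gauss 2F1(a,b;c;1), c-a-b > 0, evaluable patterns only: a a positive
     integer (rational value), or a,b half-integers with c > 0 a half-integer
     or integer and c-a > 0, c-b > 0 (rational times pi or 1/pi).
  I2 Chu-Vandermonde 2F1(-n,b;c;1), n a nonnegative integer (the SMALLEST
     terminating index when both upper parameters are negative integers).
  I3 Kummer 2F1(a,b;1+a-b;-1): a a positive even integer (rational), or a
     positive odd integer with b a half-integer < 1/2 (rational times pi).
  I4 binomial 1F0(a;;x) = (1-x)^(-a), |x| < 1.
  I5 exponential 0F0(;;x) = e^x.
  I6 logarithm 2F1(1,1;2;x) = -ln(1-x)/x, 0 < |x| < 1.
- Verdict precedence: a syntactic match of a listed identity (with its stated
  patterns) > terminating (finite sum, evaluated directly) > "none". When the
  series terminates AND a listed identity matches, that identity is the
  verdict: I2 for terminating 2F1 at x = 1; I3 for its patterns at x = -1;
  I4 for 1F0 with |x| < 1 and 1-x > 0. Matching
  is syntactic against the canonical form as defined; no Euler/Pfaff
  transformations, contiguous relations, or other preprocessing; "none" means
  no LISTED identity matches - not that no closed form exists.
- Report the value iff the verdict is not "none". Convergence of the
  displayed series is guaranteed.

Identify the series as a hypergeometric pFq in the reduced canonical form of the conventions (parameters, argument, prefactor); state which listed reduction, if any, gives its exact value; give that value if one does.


With C = -11/2: the canonical form is 3F2(-3, -5/4, 1; -3/2, -2/3; 1/2). Verdict: terminating. (-3)_k vanishes past k = 3, leaving a 4-term sum, computed directly. Value: -4631/512.

The tell: t_0 = -11/2 here, and cancel k + 1/2 from the displayed ratio first; then prefactor -11/2.
Consecutive-term ratio: r(k) = (1/2) * (k-3) (k-5/4) (k+1) / [(k-3/2) (k-2/3) (k+1)] - rational in k, leading ratio (1/2); with t_0 = -11/2, classification follows.


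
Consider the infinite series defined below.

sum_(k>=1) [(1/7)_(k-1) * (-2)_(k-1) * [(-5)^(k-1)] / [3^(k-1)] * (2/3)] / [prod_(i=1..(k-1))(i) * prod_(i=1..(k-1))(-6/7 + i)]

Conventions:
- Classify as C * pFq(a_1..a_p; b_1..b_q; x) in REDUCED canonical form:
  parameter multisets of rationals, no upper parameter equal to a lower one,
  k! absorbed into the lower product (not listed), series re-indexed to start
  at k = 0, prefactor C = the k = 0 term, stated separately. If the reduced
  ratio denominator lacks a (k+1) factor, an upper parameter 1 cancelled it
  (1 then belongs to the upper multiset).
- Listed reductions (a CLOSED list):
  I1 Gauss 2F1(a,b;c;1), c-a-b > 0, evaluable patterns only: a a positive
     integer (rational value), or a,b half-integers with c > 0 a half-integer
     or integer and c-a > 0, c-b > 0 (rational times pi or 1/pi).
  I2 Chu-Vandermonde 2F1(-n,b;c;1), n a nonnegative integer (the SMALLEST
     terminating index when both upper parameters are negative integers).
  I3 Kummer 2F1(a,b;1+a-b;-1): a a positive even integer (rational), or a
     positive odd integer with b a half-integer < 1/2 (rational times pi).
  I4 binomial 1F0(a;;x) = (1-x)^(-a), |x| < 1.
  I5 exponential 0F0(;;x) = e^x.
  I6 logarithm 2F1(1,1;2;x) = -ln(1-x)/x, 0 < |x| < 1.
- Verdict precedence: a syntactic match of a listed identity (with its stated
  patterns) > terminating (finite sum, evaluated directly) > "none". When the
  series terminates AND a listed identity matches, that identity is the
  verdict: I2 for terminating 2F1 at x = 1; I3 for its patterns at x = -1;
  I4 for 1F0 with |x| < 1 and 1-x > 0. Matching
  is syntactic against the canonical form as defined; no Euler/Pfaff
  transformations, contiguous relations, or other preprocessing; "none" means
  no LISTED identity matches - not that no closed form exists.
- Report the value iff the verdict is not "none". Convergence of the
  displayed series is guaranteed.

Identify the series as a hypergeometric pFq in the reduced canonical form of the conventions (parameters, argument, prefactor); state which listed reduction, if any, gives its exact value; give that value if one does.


With C = 2/3: the canonical form is 1F0(-2; -; -5/3). Verdict: terminating at k = 2: the factor (-2)_k kills every later term; summing the 3 survivors is exact. Hence: 128/27.

Structural cue: x = (-5/3) and the lower running product (C = 2/3, x = -5/3) is a rising factorial.
Ratio: r(k) = (-5/3) * (k-2) / [(k+1)] - rational; roots negated = parameters, x = (-5/3), C = 2/3.


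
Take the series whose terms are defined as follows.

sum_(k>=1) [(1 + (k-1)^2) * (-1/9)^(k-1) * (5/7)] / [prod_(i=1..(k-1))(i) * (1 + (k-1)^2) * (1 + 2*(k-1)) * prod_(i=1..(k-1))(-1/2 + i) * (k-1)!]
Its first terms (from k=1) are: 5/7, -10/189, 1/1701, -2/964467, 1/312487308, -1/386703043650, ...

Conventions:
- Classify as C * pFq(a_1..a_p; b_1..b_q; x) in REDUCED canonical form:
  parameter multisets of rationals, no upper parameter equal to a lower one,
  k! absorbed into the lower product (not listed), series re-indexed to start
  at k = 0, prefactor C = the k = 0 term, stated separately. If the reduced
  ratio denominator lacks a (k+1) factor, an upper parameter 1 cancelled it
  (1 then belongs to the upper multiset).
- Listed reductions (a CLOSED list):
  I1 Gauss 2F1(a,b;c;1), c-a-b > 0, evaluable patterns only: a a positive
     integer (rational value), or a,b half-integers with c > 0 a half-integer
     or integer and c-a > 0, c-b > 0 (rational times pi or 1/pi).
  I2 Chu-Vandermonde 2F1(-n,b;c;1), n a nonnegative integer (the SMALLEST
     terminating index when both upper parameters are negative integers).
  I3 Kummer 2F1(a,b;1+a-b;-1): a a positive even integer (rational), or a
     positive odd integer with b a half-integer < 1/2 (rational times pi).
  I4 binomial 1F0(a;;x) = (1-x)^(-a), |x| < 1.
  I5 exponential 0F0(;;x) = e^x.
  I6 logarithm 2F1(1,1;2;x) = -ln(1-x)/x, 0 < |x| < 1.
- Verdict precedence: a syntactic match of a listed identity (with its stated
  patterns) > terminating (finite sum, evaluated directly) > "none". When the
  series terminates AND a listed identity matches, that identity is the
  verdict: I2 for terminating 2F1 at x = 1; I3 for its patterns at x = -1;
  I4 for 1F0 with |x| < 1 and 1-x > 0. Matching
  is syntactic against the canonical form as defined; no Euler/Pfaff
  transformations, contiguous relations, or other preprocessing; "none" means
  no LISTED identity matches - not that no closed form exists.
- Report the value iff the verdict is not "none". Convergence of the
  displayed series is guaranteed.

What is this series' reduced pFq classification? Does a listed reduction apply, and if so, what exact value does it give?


Prefactor 5/7, argument -1/9: 0F2 with upper {-} over lower {1, 3/2}. Verdict: none here - no I1-I6 shape fits x = -1/9 with lower {1, 3/2}.

The tell: t_0 = 5/7 here, and the lower (2k+1) factor (prefactor 5/7) shifts a half-integer Pochhammer.
Step ratio: r(k) = (-1/9) * 1 / [(k+1) (k+3/2) (k+1)] - poly over poly, x = (-1/9) from leading terms; C = 5/7 at k = 0.


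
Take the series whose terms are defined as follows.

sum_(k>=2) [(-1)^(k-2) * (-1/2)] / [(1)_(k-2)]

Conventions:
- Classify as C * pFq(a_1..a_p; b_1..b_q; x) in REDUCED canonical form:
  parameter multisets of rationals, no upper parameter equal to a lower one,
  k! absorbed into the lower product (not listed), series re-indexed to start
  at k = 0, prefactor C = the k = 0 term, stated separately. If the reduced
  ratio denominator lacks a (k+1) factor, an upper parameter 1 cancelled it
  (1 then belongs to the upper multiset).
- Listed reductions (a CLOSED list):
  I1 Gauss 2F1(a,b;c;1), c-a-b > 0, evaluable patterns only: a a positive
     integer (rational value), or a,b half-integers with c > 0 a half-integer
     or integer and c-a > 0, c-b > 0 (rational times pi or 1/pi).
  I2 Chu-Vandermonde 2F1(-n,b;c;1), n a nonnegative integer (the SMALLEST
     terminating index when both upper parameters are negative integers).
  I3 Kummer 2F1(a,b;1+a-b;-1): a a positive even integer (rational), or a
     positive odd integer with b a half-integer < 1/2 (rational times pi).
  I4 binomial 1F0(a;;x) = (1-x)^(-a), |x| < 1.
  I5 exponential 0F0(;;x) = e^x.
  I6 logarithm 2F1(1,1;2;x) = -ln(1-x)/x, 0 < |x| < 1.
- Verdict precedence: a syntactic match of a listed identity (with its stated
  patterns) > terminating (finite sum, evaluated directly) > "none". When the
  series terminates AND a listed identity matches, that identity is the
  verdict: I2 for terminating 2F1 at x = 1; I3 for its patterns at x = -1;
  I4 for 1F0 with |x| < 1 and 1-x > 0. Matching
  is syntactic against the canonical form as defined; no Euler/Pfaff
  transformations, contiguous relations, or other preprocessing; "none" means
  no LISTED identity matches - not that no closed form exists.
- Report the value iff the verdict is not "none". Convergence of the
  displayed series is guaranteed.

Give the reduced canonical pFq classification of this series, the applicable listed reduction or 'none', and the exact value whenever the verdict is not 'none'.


Prefactor -1/2, argument -1: 0F0 with upper {-} over lower {-}. Verdict at x = -1: the I5 exponential reduction matches (the 0F0 exponential series at x = -1). Its exact value is (-1/2) * e^(-1).

Key observation: with t_0 = -1/2, (1)_k (C = -1/2) is k! itself.
Consecutive-term ratio: r(k) = (-1) * 1 / [(k+1)] - poly over poly, x = (-1) from leading terms; C = -1/2 at k = 0.


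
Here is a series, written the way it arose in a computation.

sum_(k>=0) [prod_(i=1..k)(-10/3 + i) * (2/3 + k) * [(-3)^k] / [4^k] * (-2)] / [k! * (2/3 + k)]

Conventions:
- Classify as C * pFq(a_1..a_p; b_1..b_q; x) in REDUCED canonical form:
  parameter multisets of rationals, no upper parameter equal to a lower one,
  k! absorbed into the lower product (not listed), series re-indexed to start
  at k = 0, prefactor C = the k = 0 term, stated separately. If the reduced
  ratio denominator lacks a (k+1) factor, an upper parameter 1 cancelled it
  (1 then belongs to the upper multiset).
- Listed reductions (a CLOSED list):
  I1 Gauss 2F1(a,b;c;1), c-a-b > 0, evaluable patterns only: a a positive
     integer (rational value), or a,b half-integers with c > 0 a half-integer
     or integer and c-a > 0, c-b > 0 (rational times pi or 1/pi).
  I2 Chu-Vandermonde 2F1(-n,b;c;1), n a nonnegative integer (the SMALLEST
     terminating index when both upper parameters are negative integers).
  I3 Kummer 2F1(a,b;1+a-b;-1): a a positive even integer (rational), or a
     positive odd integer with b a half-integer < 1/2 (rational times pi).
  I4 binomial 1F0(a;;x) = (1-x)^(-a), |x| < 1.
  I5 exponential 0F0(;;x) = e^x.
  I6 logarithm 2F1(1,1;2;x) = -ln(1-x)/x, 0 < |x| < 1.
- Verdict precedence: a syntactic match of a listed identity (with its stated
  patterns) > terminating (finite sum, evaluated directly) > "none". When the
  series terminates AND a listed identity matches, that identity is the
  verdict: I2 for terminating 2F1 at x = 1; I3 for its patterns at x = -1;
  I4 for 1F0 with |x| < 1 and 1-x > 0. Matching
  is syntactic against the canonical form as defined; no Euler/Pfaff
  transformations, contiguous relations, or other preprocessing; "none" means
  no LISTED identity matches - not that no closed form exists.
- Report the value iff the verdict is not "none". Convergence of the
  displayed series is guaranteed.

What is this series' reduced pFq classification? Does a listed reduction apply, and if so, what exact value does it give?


At argument -3/4: a 1F0 with upper {-7/3}, lower {-}, scaled by C = -2. Verdict (x = -3/4): the binomial series (I4) applies (the 1F0 binomial series: exponent 7/3, x = -3/4). Exact value: (-2) * (7/4)^(7/3).

Key observation: with t_0 = -2, the factor k + 2/3 cancels (top and bottom), leaving C = -2, x = -3/4.
Adjacent-term ratio: r(k) = (-3/4) * (k-7/3) / [(k+1)] ; factor over Q: parameters, x = (-3/4), and C = -2.


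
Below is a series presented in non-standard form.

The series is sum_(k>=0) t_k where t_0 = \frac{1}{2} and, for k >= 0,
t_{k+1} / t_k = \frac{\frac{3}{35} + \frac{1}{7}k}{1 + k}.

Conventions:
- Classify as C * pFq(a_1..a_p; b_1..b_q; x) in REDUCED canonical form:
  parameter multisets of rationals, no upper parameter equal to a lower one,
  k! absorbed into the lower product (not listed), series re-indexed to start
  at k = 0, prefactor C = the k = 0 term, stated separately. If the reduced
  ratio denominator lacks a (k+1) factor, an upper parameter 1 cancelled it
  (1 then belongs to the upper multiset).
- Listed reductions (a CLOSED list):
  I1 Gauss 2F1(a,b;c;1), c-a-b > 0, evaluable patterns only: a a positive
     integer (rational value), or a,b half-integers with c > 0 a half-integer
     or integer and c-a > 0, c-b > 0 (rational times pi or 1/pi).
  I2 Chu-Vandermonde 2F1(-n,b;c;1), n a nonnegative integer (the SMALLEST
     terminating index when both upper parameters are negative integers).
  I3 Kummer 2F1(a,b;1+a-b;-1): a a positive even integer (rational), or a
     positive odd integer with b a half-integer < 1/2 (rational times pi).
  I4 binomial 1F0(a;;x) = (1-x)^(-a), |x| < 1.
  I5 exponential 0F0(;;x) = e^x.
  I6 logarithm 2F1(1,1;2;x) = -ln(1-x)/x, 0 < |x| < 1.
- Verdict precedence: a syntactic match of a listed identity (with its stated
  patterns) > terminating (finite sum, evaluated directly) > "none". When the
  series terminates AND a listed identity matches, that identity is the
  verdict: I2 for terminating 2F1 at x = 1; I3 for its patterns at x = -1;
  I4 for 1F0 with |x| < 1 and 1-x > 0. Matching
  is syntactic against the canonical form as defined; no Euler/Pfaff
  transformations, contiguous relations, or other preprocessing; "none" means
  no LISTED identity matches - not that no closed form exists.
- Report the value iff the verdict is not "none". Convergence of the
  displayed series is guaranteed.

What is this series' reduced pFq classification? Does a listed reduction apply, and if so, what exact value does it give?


Reduced: x = \frac{1}{7}, 1F0, upper = {\frac{3}{5}}, lower = {-}, C = \frac{1}{2}. Verdict at x = \frac{1}{7}: binomial (I4) matches (the 1F0 binomial series: exponent -3/5, x = \frac{1}{7}). Hence: \frac{1}{2} \cdot \left(\frac{6}{7}\right)^{-\frac{3}{5}}.

Structural cue: from the first term \frac{1}{2}: the expanded ratio factors over Q; prefactor 1/2, roots give parameters.
Ratio: r(k) = \frac{1}{7} * (k+\frac{3}{5}) / [(k+1)] - rational; roots negated = parameters, x = \frac{1}{7}, C = \frac{1}{2}.


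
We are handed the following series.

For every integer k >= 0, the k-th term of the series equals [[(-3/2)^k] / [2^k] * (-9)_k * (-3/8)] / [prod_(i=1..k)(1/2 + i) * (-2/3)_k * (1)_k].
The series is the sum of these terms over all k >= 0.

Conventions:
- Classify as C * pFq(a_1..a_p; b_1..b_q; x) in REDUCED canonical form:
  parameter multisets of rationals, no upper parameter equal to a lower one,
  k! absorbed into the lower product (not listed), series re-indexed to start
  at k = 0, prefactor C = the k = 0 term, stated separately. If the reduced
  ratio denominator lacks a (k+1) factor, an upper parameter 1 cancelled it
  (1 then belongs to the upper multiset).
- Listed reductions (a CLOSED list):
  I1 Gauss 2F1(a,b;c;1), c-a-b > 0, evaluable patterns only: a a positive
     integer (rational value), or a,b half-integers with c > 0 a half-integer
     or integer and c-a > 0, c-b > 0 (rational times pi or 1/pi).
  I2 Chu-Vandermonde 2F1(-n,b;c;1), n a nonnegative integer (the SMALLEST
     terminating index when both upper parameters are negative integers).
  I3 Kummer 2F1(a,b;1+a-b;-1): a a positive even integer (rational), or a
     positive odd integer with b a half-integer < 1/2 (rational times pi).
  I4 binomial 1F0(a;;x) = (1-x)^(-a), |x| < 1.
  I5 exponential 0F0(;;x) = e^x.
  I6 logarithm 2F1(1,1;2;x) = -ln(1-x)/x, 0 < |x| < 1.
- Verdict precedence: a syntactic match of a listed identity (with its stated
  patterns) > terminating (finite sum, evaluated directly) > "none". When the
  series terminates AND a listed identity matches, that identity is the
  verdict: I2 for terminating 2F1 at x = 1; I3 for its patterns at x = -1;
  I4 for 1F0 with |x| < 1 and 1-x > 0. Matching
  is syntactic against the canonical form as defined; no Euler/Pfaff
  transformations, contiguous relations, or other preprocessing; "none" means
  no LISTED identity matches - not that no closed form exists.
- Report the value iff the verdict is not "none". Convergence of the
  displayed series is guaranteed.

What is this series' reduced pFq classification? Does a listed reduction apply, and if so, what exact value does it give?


The tell: t_0 = -3/8 here, and (1)_k (C = -3/8, x = -3/4) is k! itself.
Ratio: r(k) = (-3/4) * (k-9) / [(k-2/3) (k+3/2) (k+1)] - rational in k, leading ratio (-3/4); with t_0 = -3/8, classification follows.

Prefactor -3/8, argument -3/4: 1F2 with upper {-9} over lower {-2/3, 3/2}. Verdict: terminating - the sum ends at index 9 because -9 is a negative integer; exact evaluation follows. Its exact value is 1868342923437099027/123999760941056000.


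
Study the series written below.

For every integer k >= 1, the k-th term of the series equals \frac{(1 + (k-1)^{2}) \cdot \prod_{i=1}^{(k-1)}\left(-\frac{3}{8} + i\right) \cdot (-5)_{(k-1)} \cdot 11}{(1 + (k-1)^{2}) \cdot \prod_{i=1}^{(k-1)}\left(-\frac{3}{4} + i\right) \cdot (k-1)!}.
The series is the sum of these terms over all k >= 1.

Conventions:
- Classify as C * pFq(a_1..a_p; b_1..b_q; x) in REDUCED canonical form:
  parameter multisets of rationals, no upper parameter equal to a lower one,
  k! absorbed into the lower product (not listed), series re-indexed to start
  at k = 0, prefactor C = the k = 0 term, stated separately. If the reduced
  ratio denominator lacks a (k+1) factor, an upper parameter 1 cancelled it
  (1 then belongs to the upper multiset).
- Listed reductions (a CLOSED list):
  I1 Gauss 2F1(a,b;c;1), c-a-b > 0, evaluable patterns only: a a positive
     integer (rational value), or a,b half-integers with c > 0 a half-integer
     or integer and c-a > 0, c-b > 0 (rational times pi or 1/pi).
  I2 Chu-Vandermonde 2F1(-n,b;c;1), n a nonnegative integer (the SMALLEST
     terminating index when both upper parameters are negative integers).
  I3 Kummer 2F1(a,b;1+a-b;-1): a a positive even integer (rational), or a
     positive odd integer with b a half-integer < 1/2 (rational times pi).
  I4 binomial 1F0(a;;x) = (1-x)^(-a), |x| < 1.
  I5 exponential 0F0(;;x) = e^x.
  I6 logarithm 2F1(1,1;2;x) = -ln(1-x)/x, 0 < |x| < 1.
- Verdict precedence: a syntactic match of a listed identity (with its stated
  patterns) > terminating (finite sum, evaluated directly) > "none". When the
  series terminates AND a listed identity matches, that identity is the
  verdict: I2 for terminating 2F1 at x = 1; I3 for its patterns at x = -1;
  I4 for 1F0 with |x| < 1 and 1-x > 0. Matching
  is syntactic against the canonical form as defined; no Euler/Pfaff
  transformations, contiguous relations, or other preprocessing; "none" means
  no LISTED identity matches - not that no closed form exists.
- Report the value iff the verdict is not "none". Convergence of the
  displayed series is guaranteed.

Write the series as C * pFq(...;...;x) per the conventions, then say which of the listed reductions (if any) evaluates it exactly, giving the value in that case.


At argument 1: a 2F1 with upper {-5, \frac{5}{8}}, lower {\frac{1}{4}}, scaled by C = 11. Verdict: Vandermonde's identity (I2) applies (terminating 2F1 at x = 1 with n = 5, b = 5/8, c = \frac{1}{4}). Its exact value is -\frac{2233}{544}.

Key step: with t_0 = 11, the running product (C = 11) telescopes to a rising factorial.
Term ratio: r(k) = 1 * (k-5) (k+\frac{5}{8}) / [(k+\frac{1}{4}) (k+1)] ; factor over Q: parameters, x = 1, and C = 11.


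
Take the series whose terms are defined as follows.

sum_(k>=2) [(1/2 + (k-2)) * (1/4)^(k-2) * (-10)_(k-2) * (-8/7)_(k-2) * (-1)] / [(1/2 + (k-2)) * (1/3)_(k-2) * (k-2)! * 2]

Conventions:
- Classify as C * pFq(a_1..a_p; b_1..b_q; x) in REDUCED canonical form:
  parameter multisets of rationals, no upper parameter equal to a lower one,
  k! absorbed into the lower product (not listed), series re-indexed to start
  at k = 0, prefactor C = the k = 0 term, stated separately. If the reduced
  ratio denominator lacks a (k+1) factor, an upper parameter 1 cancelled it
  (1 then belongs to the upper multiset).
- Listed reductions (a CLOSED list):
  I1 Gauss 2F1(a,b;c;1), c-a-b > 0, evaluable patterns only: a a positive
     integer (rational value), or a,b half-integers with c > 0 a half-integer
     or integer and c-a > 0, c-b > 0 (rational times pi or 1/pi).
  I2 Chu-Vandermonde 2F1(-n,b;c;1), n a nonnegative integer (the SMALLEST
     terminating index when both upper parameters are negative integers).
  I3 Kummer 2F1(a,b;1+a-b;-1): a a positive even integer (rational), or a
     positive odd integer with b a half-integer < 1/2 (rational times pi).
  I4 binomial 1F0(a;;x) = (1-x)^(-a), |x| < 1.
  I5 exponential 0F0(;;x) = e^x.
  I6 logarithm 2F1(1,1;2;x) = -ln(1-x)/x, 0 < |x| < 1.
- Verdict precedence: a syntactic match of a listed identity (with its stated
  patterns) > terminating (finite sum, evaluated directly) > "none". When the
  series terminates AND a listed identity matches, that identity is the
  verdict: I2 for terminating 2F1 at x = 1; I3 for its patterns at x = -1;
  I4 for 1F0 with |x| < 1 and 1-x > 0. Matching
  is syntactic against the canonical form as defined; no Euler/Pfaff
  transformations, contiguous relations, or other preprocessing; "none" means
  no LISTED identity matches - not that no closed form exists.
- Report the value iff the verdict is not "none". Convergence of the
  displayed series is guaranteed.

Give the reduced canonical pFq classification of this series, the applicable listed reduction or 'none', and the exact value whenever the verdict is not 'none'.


First insight: x = (1/4) and the constant factors (C = -1/2) combine into one prefactor.
Step ratio: r(k) = (1/4) * (k-10) (k-8/7) / [(k+1/3) (k+1)] ; factor over Q: parameters, x = (1/4), and C = -1/2.

At argument 1/4: a 2F1 with upper {-10, -8/7}, lower {1/3}, scaled by C = -1/2. Verdict: terminating. (-10)_k vanishes past k = 10, leaving a 11-term sum, computed directly. Sum: -15777517186153964809/3033351087727837184.


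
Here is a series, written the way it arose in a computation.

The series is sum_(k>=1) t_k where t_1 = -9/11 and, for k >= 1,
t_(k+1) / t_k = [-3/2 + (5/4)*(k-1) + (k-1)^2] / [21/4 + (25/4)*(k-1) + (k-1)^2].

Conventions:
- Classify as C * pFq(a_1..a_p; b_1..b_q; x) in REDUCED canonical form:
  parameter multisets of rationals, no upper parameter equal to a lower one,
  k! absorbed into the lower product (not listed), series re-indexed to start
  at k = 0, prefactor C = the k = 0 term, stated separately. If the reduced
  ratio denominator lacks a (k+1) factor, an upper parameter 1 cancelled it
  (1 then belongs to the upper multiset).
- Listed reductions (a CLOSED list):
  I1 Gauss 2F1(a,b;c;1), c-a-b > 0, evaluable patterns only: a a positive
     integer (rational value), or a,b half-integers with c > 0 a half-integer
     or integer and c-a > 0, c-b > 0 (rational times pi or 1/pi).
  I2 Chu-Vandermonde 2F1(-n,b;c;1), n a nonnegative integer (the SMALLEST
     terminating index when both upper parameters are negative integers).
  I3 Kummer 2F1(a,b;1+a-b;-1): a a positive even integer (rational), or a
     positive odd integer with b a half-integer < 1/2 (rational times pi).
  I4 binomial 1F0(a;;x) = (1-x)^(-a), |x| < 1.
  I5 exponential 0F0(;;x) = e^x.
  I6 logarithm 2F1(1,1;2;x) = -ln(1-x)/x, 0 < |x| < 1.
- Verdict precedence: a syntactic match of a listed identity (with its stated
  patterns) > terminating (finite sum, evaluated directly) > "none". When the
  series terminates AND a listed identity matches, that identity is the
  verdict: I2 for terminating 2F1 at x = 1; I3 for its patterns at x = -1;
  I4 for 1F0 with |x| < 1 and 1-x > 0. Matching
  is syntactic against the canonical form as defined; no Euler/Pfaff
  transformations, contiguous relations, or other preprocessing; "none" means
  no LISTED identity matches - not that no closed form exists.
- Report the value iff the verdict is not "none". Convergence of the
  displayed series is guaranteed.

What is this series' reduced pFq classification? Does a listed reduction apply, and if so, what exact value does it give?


Reduced: x = 1, 2F1, upper = {-3/4, 2}, lower = {21/4}, C = -9/11. Verdict (x = 1): Gauss (I1, integer-parameter pattern) applies (x = 1: the Gamma ratio telescopes since c-a-b = 4 > 0 and a = 2 in Z>0). Its exact value is -1989/3520.

Key observation: t_0 being -9/11, factor the ratio over Q (C = -9/11): negated roots = parameters.
Consecutive-term ratio: r(k) = 1 * (k-3/4) (k+2) / [(k+21/4) (k+1)] ; factor over Q: parameters, x = 1, and C = -9/11.


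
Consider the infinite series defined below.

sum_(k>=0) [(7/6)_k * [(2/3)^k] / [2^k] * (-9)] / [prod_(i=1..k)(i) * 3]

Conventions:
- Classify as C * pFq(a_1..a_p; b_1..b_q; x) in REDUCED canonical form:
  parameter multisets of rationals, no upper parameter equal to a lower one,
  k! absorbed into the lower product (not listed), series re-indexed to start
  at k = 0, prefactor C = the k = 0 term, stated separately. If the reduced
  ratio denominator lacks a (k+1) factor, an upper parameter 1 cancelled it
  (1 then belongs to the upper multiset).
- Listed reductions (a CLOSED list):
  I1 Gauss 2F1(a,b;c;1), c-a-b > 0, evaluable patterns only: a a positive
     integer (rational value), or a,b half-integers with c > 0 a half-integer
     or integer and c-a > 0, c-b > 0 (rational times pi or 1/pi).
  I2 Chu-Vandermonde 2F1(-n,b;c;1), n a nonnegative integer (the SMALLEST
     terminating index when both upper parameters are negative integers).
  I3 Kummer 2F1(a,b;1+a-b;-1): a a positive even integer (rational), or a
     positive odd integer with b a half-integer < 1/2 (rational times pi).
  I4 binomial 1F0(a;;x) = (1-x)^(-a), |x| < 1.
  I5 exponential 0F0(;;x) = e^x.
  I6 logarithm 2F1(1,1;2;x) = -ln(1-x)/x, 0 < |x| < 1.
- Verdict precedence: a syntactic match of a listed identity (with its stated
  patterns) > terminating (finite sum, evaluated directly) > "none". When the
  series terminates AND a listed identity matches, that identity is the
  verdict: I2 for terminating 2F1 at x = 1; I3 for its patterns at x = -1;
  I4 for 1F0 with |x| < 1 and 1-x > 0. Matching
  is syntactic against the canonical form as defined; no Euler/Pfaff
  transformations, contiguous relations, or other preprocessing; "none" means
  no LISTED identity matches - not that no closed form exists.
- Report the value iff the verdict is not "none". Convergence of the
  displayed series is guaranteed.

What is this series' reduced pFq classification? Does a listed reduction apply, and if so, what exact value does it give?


Prefactor -3, argument 1/3: 1F0 with upper {7/6} over lower {-}. Verdict: the I4 binomial reduction matches (the 1F0 binomial series: exponent -7/6, x = 1/3). Exact value: (-3) * (2/3)^(-7/6).

Key step: t_0 being -3, the two k-th powers (prefactor -3) combine into one argument.
Term ratio: r(k) = (1/3) * (k+7/6) / [(k+1)] - rational in k. x = (1/3); t_0 = -3; negate the roots.
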